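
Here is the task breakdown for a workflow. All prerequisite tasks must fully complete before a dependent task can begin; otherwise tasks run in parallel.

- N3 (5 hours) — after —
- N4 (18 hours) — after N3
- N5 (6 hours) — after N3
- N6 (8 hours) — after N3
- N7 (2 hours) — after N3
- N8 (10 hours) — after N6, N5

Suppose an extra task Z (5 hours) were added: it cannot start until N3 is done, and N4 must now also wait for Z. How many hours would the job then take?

Originally the job takes 23 hours.
With Z inserted, N4 now waits for max(N3, Z).
New critical path: N3→Z→N4 = 5+5+18 = 28 ⇒ 28 hours.

28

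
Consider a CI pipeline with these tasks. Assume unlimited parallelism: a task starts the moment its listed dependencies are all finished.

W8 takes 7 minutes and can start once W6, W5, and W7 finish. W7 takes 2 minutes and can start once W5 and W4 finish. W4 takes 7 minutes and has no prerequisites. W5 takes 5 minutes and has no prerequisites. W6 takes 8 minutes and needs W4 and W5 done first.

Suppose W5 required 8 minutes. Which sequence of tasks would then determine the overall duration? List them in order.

W5, W6, W8

Critical path before the change: W4→W6→W8 = 7+8+7 = 22 giving 22 minutes.
W5 has 2 minutes of float (longest path through it is 20).
The binding chain switches to W5→W6→W8 = 8+8+7 = 23; finish 23 minutes.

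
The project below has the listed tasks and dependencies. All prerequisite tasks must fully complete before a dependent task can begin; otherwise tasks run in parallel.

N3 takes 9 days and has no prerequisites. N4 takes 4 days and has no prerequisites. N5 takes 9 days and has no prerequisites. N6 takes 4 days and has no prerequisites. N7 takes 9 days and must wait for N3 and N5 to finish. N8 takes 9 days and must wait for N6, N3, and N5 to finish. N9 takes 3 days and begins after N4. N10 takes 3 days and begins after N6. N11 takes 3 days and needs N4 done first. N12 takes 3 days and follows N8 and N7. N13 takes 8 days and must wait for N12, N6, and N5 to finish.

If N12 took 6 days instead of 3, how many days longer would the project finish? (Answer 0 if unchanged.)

Baseline: N3→N7→N12→N13 = 9+9+3+8 = 29 → 29 days.
Since N12 is critical, the +3 change carries straight to that chain (now 32 days).
The critical path is still N3→N7→N12→N13; finish is now 32 days.
Change in finish: 32 − 29 = +3 days.

3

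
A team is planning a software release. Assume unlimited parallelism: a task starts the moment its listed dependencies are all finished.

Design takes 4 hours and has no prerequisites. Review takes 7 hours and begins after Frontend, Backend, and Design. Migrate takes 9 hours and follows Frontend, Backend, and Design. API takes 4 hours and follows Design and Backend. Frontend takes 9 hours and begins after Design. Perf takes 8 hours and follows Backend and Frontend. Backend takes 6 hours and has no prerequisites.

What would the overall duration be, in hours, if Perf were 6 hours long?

As given, the longest chain is Design→Frontend→Migrate = 4+9+9 = 22, so the finish is 22 hours.
Perf is off the critical path — its longest chain is 21 hours, giving 1 of slack.
The critical path is still Design→Frontend→Migrate; finish is now 22 hours.

22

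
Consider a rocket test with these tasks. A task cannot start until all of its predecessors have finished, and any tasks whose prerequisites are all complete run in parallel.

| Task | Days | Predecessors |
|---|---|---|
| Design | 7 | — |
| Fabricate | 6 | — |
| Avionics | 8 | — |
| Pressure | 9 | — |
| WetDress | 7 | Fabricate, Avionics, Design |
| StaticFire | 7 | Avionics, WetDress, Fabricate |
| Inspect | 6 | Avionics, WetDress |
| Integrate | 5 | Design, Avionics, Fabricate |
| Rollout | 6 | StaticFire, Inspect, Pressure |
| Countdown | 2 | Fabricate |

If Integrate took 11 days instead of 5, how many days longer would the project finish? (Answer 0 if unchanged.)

Baseline: Avionics→WetDress→StaticFire→Rollout = 8+7+7+6 = 28 → 28 days.
The longest path through Integrate is only 13 days, so Integrate has float 15.
The critical path is still Avionics→WetDress→StaticFire→Rollout; finish is now 28 days.
Change in finish: 28 − 28 = +0 days.

0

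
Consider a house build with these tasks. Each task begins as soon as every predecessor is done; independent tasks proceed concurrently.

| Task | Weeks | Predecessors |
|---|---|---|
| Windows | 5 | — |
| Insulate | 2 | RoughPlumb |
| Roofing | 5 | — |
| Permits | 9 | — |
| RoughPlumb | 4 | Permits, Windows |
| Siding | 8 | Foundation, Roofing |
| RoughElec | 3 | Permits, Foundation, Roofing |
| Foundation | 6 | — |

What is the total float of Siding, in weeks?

1

Critical path: Permits→RoughPlumb→Insulate = 9+4+2 = 15, so the finish is 15 weeks.
Siding finishes as early as 14 and must finish by 15.
Slack of Siding = 7 − 6 = 1 week.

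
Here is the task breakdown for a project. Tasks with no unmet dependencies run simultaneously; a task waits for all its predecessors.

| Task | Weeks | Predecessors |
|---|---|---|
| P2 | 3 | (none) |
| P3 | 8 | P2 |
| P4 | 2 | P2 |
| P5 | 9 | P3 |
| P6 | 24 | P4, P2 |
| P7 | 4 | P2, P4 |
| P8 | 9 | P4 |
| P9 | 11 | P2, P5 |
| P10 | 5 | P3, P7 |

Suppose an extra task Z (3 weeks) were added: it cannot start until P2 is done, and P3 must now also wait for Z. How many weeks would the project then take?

34

Originally the project takes 31 weeks.
With Z inserted, P3 now waits for max(P2, Z).
New critical path: P2→Z→P3→P5→P9 = 3+3+8+9+11 = 34 ⇒ 34 weeks.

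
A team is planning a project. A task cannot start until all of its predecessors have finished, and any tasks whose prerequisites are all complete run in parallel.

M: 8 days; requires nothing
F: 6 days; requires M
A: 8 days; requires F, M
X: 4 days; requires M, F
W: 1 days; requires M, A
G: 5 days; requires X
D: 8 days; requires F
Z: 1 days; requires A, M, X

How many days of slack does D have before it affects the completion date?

1

M→F→A→W = 8+6+8+1 = 23 sets the makespan at 23 days.
Longest path through D: 22 days (earliest finish 22, latest finish 23).
Slack of D = 15 − 14 = 1 day.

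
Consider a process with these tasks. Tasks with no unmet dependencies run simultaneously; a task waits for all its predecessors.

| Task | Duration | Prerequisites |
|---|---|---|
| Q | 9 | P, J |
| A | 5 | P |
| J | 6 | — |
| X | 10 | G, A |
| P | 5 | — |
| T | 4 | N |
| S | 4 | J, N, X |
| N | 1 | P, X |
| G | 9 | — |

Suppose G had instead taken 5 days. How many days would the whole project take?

25

As given, the longest chain is P→A→X→N→S = 5+5+10+1+4 = 25, so the finish is 25 days.
The longest path through G is only 24 days, so G has float 1.
The critical path is still P→A→X→N→S; finish is now 25 days.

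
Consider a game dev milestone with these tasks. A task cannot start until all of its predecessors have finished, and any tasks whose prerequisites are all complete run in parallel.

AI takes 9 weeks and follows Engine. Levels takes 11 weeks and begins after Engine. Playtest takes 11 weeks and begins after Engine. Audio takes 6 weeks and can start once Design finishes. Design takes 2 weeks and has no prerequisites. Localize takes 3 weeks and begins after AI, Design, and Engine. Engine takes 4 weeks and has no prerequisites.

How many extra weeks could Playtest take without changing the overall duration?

1

Engine→AI→Localize = 4+9+3 = 16 sets the makespan at 16 weeks.
Longest path through Playtest: 15 weeks (earliest finish 15, latest finish 16).
Slack of Playtest = 5 − 4 = 1 week.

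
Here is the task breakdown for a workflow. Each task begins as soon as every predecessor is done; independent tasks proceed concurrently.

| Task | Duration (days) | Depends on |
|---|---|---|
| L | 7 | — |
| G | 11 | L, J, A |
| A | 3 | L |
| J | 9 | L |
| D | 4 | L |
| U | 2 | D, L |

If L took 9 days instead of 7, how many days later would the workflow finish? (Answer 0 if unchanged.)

2

Baseline: L→J→G = 7+9+11 = 27 → 27 days.
Since L is critical, the +2 change carries straight to that chain (now 29 days).
The critical path is still L→J→G; finish is now 29 days.
Change in finish: 29 − 27 = +2 days.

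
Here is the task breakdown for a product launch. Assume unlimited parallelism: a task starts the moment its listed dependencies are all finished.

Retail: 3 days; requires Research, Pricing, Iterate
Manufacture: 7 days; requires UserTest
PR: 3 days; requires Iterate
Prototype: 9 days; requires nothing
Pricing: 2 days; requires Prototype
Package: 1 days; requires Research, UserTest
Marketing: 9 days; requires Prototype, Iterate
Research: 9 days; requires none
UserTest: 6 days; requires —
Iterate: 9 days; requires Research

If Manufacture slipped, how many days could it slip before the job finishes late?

14

Critical path: Research→Iterate→Marketing = 9+9+9 = 27, so the finish is 27 days.
The longest chain containing Manufacture totals 13 days.
Slack of Manufacture = 20 − 6 = 14 days.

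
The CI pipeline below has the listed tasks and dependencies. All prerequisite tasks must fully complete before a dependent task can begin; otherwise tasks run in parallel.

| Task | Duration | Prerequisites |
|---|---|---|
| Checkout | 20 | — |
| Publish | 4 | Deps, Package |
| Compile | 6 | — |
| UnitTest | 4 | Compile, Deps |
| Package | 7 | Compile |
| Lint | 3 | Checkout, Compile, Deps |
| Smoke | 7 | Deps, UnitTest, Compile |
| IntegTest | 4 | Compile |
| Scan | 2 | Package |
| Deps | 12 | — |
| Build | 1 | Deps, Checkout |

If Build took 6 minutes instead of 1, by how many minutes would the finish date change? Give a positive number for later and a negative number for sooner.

Actual critical path: Checkout→Lint = 20+3 = 23 ⇒ 23 minutes.
Build has 2 minutes of float (longest path through it is 21).
New critical path: Checkout→Build = 20+6 = 26 ⇒ 26 minutes.
Change in finish: 26 − 23 = +3 minutes.

3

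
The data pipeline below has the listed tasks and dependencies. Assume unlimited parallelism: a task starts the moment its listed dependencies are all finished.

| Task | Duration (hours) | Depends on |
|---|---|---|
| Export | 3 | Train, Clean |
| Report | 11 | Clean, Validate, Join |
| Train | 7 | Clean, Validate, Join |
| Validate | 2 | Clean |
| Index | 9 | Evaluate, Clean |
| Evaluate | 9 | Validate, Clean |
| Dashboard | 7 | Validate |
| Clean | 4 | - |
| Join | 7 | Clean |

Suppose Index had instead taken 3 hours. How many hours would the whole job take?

22

Actual critical path: Clean→Validate→Evaluate→Index = 4+2+9+9 = 24 ⇒ 24 hours.
Since Index is critical, the -6 change carries straight to that chain (now 18 hours).
The binding chain switches to Clean→Join→Report = 4+7+11 = 22; finish 22 hours.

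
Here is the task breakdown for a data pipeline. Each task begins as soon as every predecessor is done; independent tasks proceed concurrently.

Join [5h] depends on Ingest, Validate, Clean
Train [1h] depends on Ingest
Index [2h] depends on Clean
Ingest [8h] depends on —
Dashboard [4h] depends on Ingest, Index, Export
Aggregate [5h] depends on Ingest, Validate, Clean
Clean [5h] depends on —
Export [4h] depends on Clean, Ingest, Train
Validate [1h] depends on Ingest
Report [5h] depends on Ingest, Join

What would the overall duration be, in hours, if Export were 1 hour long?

Actual critical path: Ingest→Validate→Join→Report = 8+1+5+5 = 19 ⇒ 19 hours.
Export is off the critical path — its longest chain is 17 hours, giving 2 of slack.
That remains the longest chain; total 19 hours.

19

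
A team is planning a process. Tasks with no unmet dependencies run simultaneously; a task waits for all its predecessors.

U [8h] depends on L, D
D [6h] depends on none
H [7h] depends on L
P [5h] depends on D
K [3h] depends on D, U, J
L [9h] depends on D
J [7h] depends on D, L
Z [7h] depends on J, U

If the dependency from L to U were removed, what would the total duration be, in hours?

Before: longest chain D→L→U→Z = 6+9+8+7 = 30, finish 30.
Without L→U, U's earliest start moves from 15 to 6.
After: D→L→J→Z = 6+9+7+7 = 29 → 29 hours.

29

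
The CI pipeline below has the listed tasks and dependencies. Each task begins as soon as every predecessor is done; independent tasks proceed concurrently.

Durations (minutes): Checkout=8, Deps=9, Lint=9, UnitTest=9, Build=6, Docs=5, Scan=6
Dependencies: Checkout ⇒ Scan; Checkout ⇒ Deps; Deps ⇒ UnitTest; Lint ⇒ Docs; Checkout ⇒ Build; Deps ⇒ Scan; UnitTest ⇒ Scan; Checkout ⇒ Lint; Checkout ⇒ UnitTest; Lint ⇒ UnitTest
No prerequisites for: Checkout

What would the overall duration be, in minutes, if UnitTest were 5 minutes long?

28

The binding path is Checkout→Deps→UnitTest→Scan = 8+9+9+6 = 32; finish at 32 minutes.
UnitTest is on the critical path; changing it to 5 makes that path 28 minutes.
The critical path is still Checkout→Deps→UnitTest→Scan; finish is now 28 minutes.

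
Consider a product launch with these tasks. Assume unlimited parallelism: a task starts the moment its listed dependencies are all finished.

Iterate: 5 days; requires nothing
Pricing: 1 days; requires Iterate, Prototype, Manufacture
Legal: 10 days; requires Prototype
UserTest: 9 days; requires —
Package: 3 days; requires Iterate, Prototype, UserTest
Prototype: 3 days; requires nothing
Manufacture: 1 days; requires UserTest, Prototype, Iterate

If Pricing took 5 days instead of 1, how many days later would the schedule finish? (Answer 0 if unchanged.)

2

The binding path is Prototype→Legal = 3+10 = 13; finish at 13 days.
Pricing has 2 days of float (longest path through it is 11).
Now UserTest→Manufacture→Pricing = 9+1+5 = 15 is longest, so the finish becomes 15 days.
Change in finish: 15 − 13 = +2 days.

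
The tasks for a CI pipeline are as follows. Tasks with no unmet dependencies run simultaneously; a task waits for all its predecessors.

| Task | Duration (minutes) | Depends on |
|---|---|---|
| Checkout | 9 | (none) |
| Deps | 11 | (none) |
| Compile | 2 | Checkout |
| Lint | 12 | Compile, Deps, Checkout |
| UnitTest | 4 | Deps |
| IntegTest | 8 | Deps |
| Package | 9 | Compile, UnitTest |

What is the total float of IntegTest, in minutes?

The longest chain is Deps→UnitTest→Package = 11+4+9 = 24; overall finish 24 minutes.
IntegTest finishes as early as 19 and must finish by 24.
So IntegTest can slip 24 − 19 = 5 minutes.

5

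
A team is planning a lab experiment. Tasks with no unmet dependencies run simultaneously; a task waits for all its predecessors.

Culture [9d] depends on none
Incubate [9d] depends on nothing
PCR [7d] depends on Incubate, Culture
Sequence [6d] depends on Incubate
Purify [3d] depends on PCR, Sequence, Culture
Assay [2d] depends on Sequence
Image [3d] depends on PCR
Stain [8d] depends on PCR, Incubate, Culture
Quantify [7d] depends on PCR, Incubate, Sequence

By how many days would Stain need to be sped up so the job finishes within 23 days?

1

Current finish: 24 days; target: 23.
Stain is on every critical path, so each day cut from Stain cuts the finish by one (this holds down to a finish of 23).
Need 24 − 23 = 1 day off Stain → Stain becomes 7 days, finish becomes 23.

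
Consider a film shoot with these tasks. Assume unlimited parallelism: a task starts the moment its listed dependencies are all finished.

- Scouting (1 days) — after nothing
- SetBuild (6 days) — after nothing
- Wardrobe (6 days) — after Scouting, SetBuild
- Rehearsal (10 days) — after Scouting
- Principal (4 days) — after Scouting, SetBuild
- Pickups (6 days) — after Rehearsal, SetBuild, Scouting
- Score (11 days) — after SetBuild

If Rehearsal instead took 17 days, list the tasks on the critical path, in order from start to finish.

The binding path is Scouting→Rehearsal→Pickups = 1+10+6 = 17; finish at 17 days.
Rehearsal lies on that path, so at 17 days the path becomes 24 days.
That remains the longest chain; total 24 days.

Scouting, Rehearsal, Pickups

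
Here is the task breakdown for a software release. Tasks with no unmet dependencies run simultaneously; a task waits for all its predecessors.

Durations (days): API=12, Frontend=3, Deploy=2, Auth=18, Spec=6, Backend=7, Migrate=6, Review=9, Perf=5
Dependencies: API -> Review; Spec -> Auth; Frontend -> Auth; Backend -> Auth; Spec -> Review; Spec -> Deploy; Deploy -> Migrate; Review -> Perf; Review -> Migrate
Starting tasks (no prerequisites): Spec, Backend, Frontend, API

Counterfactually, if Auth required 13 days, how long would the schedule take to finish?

Actual critical path: API→Review→Migrate = 12+9+6 = 27 ⇒ 27 days.
Auth is off the critical path — its longest chain is 25 days, giving 2 of slack.
That remains the longest chain; total 27 days.

27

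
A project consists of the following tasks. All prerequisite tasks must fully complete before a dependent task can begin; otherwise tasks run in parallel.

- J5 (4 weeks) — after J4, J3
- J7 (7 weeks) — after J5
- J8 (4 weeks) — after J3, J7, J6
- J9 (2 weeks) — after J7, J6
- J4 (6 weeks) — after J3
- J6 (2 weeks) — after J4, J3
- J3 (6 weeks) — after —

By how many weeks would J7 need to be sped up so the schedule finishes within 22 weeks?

5

Current finish: 27 weeks; target: 22.
J7 is on every critical path, so each week cut from J7 cuts the finish by one (this holds down to a finish of 21).
Need 27 − 22 = 5 weeks off J7 → J7 becomes 2 weeks, finish becomes 22.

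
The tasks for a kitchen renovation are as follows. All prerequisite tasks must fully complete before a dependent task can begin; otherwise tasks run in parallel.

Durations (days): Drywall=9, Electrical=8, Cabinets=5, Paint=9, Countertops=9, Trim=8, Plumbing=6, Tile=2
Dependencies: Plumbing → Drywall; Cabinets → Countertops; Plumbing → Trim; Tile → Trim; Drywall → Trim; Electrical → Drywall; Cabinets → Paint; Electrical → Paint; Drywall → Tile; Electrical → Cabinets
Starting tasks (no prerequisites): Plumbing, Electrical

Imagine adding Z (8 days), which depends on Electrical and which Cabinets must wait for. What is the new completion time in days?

Originally the plan takes 27 days.
With Z inserted, Cabinets now waits for max(Electrical, Z).
New critical path: Electrical→Z→Cabinets→Countertops = 8+8+5+9 = 30 ⇒ 30 days.

30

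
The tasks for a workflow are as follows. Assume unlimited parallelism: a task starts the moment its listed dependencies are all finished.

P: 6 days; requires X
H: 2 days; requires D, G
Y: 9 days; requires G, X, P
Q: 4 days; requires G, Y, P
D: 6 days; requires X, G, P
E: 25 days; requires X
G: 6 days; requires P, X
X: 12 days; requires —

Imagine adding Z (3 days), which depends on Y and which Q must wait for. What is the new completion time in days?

40

Originally the workflow takes 37 days.
With Z inserted, Q now waits for max(G, Y, P, Z).
New critical path: X→P→G→Y→Z→Q = 12+6+6+9+3+4 = 40 ⇒ 40 days.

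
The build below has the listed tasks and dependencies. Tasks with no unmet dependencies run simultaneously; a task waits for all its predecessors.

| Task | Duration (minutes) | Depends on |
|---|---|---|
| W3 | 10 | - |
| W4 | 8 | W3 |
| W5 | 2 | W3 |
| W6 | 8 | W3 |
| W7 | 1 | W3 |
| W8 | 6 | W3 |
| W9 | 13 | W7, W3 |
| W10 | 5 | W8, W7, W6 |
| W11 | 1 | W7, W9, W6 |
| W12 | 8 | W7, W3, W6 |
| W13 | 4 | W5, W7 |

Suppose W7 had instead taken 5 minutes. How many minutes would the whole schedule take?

Baseline: W3→W6→W12 = 10+8+8 = 26 → 26 minutes.
The longest path through W7 is only 25 minutes, so W7 has float 1.
Now W3→W7→W9→W11 = 10+5+13+1 = 29 is longest, so the finish becomes 29 minutes.

29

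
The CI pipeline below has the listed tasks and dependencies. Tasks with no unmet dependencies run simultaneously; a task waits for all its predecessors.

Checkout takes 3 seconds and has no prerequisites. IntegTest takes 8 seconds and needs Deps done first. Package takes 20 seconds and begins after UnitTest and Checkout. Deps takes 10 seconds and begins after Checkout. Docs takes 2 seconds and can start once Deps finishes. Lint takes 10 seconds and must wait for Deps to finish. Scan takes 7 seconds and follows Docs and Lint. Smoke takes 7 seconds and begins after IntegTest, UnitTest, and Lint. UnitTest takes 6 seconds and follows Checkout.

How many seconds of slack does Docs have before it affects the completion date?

Checkout→Deps→Lint→Scan = 3+10+10+7 = 30 sets the makespan at 30 seconds.
Docs finishes as early as 15 and must finish by 23.
So Docs can slip 23 − 15 = 8 seconds.

8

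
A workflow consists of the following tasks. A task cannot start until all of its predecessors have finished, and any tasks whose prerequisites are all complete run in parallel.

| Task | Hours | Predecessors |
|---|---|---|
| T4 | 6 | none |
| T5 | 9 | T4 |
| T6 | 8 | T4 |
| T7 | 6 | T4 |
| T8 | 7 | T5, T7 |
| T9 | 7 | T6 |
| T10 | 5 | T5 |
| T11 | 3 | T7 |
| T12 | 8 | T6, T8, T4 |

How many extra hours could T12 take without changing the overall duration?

Critical path: T4→T5→T8→T12 = 6+9+7+8 = 30, so the finish is 30 hours.
Longest path through T12: 30 hours (earliest finish 30, latest finish 30).
Slack of T12 = 22 − 22 = 0 hours.

0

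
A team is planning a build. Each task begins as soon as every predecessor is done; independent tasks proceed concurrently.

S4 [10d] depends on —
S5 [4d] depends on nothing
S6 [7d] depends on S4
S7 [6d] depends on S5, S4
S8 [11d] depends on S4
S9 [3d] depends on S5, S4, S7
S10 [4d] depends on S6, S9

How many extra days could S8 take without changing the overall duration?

2

The longest chain is S4→S7→S9→S10 = 10+6+3+4 = 23; overall finish 23 days.
Longest path through S8: 21 days (earliest finish 21, latest finish 23).
So S8 can slip 23 − 21 = 2 days.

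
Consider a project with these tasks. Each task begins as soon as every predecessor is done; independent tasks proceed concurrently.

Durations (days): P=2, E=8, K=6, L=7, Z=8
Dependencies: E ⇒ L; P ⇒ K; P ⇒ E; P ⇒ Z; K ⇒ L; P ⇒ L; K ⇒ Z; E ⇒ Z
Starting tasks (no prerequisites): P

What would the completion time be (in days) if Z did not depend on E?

With the dependency in place, P→E→Z = 2+8+8 = 18 sets the finish at 18 days.
Without E→Z, Z's earliest start moves from 10 to 8.
New critical path: P→E→L = 2+8+7 = 17 ⇒ 17 days.

17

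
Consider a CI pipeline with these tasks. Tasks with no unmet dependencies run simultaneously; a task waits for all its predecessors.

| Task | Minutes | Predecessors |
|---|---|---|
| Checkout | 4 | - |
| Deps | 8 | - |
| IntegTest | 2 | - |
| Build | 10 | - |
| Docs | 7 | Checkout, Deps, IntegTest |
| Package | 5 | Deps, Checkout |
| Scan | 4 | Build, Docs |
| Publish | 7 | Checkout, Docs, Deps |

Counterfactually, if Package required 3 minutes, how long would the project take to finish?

22

Baseline: Deps→Docs→Publish = 8+7+7 = 22 → 22 minutes.
Package has 9 minutes of float (longest path through it is 13).
That remains the longest chain; total 22 minutes.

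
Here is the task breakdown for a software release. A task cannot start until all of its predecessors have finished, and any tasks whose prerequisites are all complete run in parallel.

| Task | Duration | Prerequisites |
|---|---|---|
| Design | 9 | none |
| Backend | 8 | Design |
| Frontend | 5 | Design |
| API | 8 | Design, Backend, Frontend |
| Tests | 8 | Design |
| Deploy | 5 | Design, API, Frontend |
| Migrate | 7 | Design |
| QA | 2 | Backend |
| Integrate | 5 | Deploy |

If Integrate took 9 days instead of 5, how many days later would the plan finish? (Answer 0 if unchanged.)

4

As given, the longest chain is Design→Backend→API→Deploy→Integrate = 9+8+8+5+5 = 35, so the finish is 35 days.
Integrate lies on that path, so at 9 days the path becomes 39 days.
No other chain overtakes it, so the finish is 39 days.
Change in finish: 39 − 35 = +4 days.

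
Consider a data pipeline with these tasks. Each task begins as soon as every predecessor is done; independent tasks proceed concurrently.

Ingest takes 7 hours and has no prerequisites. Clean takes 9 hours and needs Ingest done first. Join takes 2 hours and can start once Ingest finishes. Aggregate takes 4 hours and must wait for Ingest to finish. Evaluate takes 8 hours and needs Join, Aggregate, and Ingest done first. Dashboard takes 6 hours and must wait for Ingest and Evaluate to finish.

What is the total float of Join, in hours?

Critical path: Ingest→Aggregate→Evaluate→Dashboard = 7+4+8+6 = 25, so the finish is 25 hours.
The longest chain containing Join totals 23 hours.
Float = 25 − 23 = 2.

2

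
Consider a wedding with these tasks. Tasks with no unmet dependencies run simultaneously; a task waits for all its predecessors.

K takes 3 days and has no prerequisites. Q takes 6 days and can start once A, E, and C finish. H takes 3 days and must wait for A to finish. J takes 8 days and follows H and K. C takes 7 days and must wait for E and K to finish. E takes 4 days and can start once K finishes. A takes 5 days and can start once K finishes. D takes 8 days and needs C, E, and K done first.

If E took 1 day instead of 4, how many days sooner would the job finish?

3

Actual critical path: K→E→C→D = 3+4+7+8 = 22 ⇒ 22 days.
E is on the critical path; changing it to 1 makes that path 19 days.
No other chain overtakes it, so the finish is 19 days.
Change in finish: 19 − 22 = -3 days.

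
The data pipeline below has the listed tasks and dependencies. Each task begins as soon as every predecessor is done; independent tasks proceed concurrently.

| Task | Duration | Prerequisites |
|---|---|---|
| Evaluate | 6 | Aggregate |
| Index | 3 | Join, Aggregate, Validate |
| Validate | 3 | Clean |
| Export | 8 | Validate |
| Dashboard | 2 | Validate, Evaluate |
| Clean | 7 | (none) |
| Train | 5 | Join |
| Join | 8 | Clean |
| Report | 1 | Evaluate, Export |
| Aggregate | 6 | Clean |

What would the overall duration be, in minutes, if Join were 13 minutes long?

25

As given, the longest chain is Clean→Aggregate→Evaluate→Dashboard = 7+6+6+2 = 21, so the finish is 21 minutes.
Join has 1 minute of float (longest path through it is 20).
New critical path: Clean→Join→Train = 7+13+5 = 25 ⇒ 25 minutes.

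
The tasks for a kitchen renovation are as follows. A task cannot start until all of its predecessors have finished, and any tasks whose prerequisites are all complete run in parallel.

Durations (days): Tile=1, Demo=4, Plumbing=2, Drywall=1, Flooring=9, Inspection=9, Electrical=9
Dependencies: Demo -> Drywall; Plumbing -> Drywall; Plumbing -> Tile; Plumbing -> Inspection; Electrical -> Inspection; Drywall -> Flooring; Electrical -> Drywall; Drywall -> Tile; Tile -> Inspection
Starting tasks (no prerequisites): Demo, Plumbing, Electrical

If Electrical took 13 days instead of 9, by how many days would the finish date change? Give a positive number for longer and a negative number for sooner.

4

The binding path is Electrical→Drywall→Tile→Inspection = 9+1+1+9 = 20; finish at 20 days.
Since Electrical is critical, the +4 change carries straight to that chain (now 24 days).
No other chain overtakes it, so the finish is 24 days.
Change in finish: 24 − 20 = +4 days.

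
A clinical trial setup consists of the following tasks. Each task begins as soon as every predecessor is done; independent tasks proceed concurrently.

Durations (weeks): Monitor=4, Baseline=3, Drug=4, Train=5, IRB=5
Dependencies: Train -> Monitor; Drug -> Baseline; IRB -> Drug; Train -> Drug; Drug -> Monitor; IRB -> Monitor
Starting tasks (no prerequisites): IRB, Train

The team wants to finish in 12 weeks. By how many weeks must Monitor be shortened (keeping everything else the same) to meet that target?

1

Current finish: 13 weeks; target: 12.
Monitor is on every critical path, so each week cut from Monitor cuts the finish by one (this holds down to a finish of 12).
Need 13 − 12 = 1 week off Monitor → Monitor becomes 3 weeks, finish becomes 12.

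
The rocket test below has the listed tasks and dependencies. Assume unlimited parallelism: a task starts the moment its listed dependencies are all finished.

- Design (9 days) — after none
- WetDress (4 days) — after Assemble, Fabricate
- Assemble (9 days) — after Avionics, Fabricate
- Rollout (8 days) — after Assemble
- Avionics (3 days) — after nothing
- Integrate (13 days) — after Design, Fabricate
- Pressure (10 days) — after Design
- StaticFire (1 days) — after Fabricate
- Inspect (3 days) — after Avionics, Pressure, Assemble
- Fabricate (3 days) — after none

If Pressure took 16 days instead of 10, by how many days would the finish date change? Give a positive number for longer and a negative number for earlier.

6

Baseline: Design→Pressure→Inspect = 9+10+3 = 22 → 22 days.
Since Pressure is critical, the +6 change carries straight to that chain (now 28 days).
No other chain overtakes it, so the finish is 28 days.
Change in finish: 28 − 22 = +6 days.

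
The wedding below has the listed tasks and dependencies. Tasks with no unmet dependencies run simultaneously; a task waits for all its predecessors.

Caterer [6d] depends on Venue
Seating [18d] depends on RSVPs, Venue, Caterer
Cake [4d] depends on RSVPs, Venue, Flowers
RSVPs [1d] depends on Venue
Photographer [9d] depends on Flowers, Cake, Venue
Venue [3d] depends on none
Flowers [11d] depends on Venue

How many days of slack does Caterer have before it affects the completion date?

Critical path: Venue→Caterer→Seating = 3+6+18 = 27, so the finish is 27 days.
Longest path through Caterer: 27 days (earliest finish 9, latest finish 9).
Slack of Caterer = 3 − 3 = 0 days.

0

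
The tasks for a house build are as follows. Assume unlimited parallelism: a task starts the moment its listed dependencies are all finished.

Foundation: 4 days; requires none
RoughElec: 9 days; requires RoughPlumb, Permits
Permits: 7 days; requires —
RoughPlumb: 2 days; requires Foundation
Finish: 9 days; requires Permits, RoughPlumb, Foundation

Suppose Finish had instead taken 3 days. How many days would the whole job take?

16

As given, the longest chain is Permits→Finish = 7+9 = 16, so the finish is 16 days.
Finish is on the critical path; changing it to 3 makes that path 10 days.
Now Permits→RoughElec = 7+9 = 16 is longest, so the finish becomes 16 days.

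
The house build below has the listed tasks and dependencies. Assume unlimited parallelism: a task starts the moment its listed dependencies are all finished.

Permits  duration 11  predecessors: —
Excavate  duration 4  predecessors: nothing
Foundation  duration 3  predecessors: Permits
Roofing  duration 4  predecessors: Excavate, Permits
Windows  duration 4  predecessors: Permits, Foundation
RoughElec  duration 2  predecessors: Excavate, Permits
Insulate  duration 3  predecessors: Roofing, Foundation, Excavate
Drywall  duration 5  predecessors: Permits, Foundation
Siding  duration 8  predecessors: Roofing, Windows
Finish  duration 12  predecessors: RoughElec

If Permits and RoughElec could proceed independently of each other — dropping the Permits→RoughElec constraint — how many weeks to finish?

26

Before: longest chain Permits→Foundation→Windows→Siding = 11+3+4+8 = 26, finish 26.
Without Permits→RoughElec, RoughElec's earliest start moves from 11 to 4.
The longest chain is now Permits→Foundation→Windows→Siding = 11+3+4+8 = 26, so the plan takes 26 weeks.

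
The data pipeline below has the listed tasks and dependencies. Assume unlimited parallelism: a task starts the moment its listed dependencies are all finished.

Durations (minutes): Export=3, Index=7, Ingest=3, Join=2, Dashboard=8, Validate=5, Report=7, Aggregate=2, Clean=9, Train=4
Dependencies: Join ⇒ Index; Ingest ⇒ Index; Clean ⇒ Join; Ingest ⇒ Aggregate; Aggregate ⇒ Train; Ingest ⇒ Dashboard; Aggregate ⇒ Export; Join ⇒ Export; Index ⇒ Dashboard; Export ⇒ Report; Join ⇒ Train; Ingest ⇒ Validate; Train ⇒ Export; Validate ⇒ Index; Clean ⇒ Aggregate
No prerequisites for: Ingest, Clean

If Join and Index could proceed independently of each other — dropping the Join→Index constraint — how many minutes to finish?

With the dependency in place, Clean→Join→Index→Dashboard = 9+2+7+8 = 26 sets the finish at 26 minutes.
Without Join→Index, Index's earliest start moves from 11 to 8.
The longest chain is now Clean→Join→Train→Export→Report = 9+2+4+3+7 = 25, so the job takes 25 minutes.

25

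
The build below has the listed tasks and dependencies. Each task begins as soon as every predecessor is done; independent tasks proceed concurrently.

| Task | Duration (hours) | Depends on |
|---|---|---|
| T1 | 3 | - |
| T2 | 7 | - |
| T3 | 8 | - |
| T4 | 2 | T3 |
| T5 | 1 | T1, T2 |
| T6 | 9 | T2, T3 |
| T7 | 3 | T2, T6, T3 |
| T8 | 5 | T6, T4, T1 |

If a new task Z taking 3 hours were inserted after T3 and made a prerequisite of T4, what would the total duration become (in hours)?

Originally the schedule takes 22 hours.
With Z inserted, T4 now waits for max(T3, Z).
New critical path: T3→T6→T8 = 8+9+5 = 22 ⇒ 22 hours.

22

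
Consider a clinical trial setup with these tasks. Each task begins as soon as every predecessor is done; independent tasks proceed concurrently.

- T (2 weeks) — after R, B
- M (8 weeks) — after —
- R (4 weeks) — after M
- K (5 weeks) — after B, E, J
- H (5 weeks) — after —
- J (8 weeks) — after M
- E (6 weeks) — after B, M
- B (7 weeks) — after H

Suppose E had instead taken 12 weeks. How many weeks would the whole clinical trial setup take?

29

Critical path before the change: H→B→E→K = 5+7+6+5 = 23 giving 23 weeks.
E is on the critical path; changing it to 12 makes that path 29 weeks.
No other chain overtakes it, so the finish is 29 weeks.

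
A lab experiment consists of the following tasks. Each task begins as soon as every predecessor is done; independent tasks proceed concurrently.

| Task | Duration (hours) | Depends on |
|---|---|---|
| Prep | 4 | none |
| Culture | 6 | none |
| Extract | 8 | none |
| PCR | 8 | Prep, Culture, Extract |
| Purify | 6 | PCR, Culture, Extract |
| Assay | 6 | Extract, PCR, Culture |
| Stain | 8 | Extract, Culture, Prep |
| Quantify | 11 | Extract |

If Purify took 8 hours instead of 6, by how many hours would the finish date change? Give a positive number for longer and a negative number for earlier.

2

Actual critical path: Extract→PCR→Purify = 8+8+6 = 22 ⇒ 22 hours.
Since Purify is critical, the +2 change carries straight to that chain (now 24 hours).
The critical path is still Extract→PCR→Purify; finish is now 24 hours.
Change in finish: 24 − 22 = +2 hours.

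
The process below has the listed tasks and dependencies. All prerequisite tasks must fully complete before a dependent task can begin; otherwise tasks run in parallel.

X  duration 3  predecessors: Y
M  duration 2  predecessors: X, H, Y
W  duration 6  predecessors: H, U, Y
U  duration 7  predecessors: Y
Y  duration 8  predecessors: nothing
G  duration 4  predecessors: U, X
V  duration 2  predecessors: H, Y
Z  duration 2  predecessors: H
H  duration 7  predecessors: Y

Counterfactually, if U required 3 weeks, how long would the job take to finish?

Baseline: Y→U→W = 8+7+6 = 21 → 21 weeks.
U is on the critical path; changing it to 3 makes that path 17 weeks.
Now Y→H→W = 8+7+6 = 21 is longest, so the finish becomes 21 weeks.

21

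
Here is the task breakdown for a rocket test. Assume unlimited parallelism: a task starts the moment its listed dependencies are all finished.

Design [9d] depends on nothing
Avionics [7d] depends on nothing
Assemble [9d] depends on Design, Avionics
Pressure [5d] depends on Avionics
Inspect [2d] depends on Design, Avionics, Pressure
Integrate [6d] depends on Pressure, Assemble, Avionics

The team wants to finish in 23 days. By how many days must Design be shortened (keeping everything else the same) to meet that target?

1

Current finish: 24 days; target: 23.
Design is on every critical path, so each day cut from Design cuts the finish by one (this holds down to a finish of 22).
Need 24 − 23 = 1 day off Design → Design becomes 8 days, finish becomes 23.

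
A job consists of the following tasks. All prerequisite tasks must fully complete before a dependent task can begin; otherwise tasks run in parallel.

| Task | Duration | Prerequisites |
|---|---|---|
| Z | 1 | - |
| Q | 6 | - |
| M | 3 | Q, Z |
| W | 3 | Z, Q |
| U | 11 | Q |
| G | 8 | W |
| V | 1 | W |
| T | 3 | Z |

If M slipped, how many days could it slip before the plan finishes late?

8

Critical path: Q→W→G = 6+3+8 = 17, so the finish is 17 days.
Longest path through M: 9 days (earliest finish 9, latest finish 17).
So M can slip 17 − 9 = 8 days.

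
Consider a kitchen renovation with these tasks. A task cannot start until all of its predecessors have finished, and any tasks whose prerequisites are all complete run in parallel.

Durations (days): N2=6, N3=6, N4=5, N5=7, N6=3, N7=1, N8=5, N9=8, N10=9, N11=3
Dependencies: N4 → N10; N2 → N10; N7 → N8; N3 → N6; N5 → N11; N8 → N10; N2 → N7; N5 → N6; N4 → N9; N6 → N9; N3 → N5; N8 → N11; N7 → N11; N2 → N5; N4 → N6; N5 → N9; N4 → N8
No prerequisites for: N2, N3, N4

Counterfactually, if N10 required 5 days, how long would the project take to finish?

As given, the longest chain is N2→N5→N6→N9 = 6+7+3+8 = 24, so the finish is 24 days.
The longest path through N10 is only 21 days, so N10 has float 3.
That remains the longest chain; total 24 days.

24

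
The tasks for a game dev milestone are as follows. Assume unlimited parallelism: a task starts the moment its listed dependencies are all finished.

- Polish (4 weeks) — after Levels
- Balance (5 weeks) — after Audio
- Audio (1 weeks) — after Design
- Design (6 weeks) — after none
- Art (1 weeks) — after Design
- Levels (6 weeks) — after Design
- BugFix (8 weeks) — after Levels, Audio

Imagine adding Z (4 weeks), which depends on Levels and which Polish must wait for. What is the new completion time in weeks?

Originally the job takes 20 weeks.
With Z inserted, Polish now waits for max(Levels, Z).
New critical path: Design→Levels→Z→Polish = 6+6+4+4 = 20 ⇒ 20 weeks.

20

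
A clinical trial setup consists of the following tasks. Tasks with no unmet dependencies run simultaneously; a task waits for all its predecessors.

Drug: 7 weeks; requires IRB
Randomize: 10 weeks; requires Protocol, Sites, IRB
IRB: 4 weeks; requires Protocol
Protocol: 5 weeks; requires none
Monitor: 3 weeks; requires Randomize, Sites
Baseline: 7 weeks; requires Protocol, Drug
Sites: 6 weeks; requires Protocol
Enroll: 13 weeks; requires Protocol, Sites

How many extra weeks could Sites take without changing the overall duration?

Critical path: Protocol→Sites→Randomize→Monitor = 5+6+10+3 = 24, so the finish is 24 weeks.
Sites finishes as early as 11 and must finish by 11.
Slack of Sites = 5 − 5 = 0 weeks.

0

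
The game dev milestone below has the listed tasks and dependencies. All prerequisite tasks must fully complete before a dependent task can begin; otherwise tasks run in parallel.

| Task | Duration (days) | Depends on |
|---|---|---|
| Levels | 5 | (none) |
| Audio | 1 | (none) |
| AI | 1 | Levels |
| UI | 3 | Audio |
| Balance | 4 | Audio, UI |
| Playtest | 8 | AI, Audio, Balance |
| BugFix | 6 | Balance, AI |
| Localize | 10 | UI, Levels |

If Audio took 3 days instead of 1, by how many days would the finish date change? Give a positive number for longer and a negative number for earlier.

Baseline: Audio→UI→Balance→Playtest = 1+3+4+8 = 16 → 16 days.
Audio is on the critical path; changing it to 3 makes that path 18 days.
The critical path is still Audio→UI→Balance→Playtest; finish is now 18 days.
Change in finish: 18 − 16 = +2 days.

2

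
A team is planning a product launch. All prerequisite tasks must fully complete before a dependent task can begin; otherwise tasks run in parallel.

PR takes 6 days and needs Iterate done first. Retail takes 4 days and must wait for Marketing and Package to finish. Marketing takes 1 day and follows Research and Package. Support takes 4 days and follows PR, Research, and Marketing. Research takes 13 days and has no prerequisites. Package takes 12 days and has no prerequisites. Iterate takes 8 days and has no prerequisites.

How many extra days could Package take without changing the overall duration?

Critical path: Research→Marketing→Retail = 13+1+4 = 18, so the finish is 18 days.
Package finishes as early as 12 and must finish by 13.
Slack of Package = 1 − 0 = 1 day.

1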